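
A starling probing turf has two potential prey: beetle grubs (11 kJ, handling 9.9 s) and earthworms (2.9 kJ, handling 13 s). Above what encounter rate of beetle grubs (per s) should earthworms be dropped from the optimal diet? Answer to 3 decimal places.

0.025 per s

Drop earthworms once their profitability E₂/h₂ falls below the rate achievable on beetle grubs alone: E₂/h₂ = λE₁/(1 + λh₁).
Solve for λ: λE₁h₂ = E₂(1 + λh₁) → λ(E₁h₂ − E₂h₁) = E₂ → λ = E₂/(E₁h₂ − E₂h₁).
λ = 2.9/(11×13 − 2.9×9.9) = 2.9/114.3 = 0.02537 per s.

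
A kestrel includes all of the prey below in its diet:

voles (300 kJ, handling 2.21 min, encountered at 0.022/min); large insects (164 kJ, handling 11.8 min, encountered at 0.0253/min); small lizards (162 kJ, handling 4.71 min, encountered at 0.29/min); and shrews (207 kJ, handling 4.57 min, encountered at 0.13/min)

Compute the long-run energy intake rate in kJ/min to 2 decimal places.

R = Σλ_iE_i / (1 + Σλ_ih_i)
Numerator: 0.022×300 + 0.0253×164 + 0.29×162 + 0.13×207 = 84.64
Denominator: 1 + 0.022×2.21 + 0.0253×11.8 + 0.29×4.71 + 0.13×4.57 = 3.307
R = 84.64/3.307 = 25.59 kJ/min

25.59 kJ/min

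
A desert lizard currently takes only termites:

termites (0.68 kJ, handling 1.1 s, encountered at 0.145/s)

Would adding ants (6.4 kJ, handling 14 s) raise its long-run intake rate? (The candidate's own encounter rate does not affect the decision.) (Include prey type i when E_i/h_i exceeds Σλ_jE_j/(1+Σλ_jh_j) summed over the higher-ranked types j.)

Current rate: (0.145×0.68)/(1 + 0.145×1.1) = 0.08504 kJ/s.
Profitability of ants: 6.4/14 = 0.4571 kJ/s.
0.4571 > 0.08504, so adding ants raises the average — include it.

Yes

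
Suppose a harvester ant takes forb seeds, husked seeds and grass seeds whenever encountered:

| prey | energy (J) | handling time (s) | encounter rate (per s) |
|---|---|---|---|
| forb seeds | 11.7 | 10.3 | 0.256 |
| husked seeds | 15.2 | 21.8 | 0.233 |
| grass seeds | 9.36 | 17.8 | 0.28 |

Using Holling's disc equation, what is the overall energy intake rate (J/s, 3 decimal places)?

R = (0.256×11.7 + 0.233×15.2 + 0.28×9.36) / (1 + 0.256×10.3 + 0.233×21.8 + 0.28×17.8) = 9.158/13.7 = 0.6684 J/s.

0.668 J/s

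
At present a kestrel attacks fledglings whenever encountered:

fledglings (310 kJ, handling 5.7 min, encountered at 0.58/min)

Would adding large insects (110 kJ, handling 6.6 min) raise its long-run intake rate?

No

Current rate: (0.58×310)/(1 + 0.58×5.7) = 41.76 kJ/min.
Profitability of large insects: 110/6.6 = 16.67 kJ/min.
Since 16.67 < R, time spent handling large insects is better spent searching.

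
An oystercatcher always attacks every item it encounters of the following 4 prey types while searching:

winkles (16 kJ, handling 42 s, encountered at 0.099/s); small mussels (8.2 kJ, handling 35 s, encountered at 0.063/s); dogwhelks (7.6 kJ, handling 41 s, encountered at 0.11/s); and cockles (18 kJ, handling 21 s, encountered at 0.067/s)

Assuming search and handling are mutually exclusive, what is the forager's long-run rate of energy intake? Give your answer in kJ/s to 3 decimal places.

R = (0.099×16 + 0.063×8.2 + 0.11×7.6 + 0.067×18) / (1 + 0.099×42 + 0.063×35 + 0.11×41 + 0.067×21) = 4.143/13.28 = 0.3119 kJ/s.

0.312 kJ/s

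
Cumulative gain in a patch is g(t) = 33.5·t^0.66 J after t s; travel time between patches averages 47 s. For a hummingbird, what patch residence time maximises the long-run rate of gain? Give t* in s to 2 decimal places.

By the marginal value theorem, leave when the instantaneous gain rate g'(t) equals the habitat-wide average g(t)/(T + t).
g'(t) = 0.66·33.5·t^-0.34. Setting 0.66·33.5·t^-0.34 = 33.5·t^0.66/(47+t) gives 0.66(47+t) = t, so 0.34·t = 0.66×47.
t* = 0.66×47/0.34 = 91.24 s.

91.24 s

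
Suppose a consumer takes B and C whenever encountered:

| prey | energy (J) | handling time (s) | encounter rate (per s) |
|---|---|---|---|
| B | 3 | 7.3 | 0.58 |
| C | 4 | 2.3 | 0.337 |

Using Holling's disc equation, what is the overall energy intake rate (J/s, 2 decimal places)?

R = (0.58×3 + 0.337×4) / (1 + 0.58×7.3 + 0.337×2.3) = 3.088/6.009 = 0.5139 J/s.

0.51 J/s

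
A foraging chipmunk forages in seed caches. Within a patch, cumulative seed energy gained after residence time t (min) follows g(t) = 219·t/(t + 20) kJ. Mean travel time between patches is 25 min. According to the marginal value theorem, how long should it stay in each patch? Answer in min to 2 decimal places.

22.36 min

Optimal t* satisfies g'(t*) = g(t*)/(T + t*).
g'(t) = 219·20/(t + 20)². Setting 219·20/(t+20)² = 219t/[(t+20)(25+t)] gives 20(25+t) = t(t+20), so t² = 20×25 = 500.
t* = √500 = 22.36 min.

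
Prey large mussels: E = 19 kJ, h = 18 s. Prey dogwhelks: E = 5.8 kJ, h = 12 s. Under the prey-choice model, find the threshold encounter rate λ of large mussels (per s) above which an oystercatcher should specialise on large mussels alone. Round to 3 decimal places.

Drop dogwhelks once their profitability E₂/h₂ falls below the rate achievable on large mussels alone: E₂/h₂ = λE₁/(1 + λh₁).
Solve for λ: λE₁h₂ = E₂(1 + λh₁) → λ(E₁h₂ − E₂h₁) = E₂ → λ = E₂/(E₁h₂ − E₂h₁).
λ = 5.8/(19×12 − 5.8×18) = 5.8/123.6 = 0.04693 per s.

0.047 per s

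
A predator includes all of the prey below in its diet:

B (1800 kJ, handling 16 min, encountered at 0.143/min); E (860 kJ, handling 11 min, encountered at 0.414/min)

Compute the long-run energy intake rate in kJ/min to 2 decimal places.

78.22 kJ/min

Energy encountered per unit search time: 0.143×1800 + 0.414×860 = 613.4 kJ/min.
Handling time per unit search time: 0.143×16 + 0.414×11 = 6.842.
Rate = 613.4/(1 + 6.842) = 78.22 kJ/min.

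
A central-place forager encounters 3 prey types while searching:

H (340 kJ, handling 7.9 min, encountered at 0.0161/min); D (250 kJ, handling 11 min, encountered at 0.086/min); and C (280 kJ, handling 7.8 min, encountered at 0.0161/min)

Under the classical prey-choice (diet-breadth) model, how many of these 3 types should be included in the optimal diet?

3

E/h in descending order: H 43, C 35.9, D 22.7 kJ/min. The optimal diet is the largest prefix of this list for which every included type satisfies E_i/h_i > R on the types above it.
Rate on top 1: 4.856. C: 35.9 > 4.856 → include.
Rate on top 2: 7.968. D: 22.7 > 7.968 → include.
Optimal diet: H, C, D — 3 of 3 types.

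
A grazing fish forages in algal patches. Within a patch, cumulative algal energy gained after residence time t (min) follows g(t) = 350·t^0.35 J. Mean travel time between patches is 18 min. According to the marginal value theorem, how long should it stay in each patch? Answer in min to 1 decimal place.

9.7 min

By the marginal value theorem, leave when the instantaneous gain rate g'(t) equals the habitat-wide average g(t)/(T + t).
g'(t) = 0.35·350·t^-0.65. Setting 0.35·350·t^-0.65 = 350·t^0.35/(18+t) gives 0.35(18+t) = t, so 0.65·t = 0.35×18.
t* = 0.35×18/0.65 = 9.692 min.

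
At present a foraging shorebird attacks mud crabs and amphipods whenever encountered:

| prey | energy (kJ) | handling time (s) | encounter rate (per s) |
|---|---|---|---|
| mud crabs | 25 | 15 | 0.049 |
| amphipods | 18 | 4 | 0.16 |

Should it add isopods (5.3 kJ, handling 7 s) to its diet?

Intake rate on the current diet: R = (0.049×25 + 0.16×18) / (1 + 0.049×15 + 0.16×4) = 4.105/2.375 = 1.728 kJ/s.
isopods: E/h = 5.3/7 = 0.7571 kJ/s.
Since 0.7571 < R, time spent handling isopods is better spent searching.

No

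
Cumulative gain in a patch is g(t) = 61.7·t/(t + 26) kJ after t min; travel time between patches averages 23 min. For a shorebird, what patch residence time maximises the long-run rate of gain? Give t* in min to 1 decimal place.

Maximise g(t)/(T+t): set derivative to zero → g'(t)(T+t) = g(t).
g'(t) = 61.7·26/(t + 26)². Setting 61.7·26/(t+26)² = 61.7t/[(t+26)(23+t)] gives 26(23+t) = t(t+26), so t² = 26×23 = 598.
t* = √598 = 24.45 min.

24.5 min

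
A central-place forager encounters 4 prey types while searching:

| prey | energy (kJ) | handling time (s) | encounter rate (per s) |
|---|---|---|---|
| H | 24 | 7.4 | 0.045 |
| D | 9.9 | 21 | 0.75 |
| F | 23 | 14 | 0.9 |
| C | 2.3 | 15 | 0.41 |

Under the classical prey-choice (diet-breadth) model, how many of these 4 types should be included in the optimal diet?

2

E/h in descending order: H 3.24, F 1.64, D 0.471, C 0.153 kJ/s. The optimal diet is the largest prefix of this list for which every included type satisfies E_i/h_i > R on the types above it.
Rate on top 1: 0.8102. F: 1.64 > 0.8102 → include.
Rate on top 2: 1.563. D: 0.471 < 1.563 → exclude; stop.
Optimal diet: H, F — 2 of 4 types.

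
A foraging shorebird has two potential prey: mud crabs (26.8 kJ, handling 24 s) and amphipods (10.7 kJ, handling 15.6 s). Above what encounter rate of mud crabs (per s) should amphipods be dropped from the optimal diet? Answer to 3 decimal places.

Drop amphipods once their profitability E₂/h₂ falls below the rate achievable on mud crabs alone: E₂/h₂ = λE₁/(1 + λh₁).
Solve for λ: λE₁h₂ = E₂(1 + λh₁) → λ(E₁h₂ − E₂h₁) = E₂ → λ = E₂/(E₁h₂ − E₂h₁).
λ = 10.7/(26.8×15.6 − 10.7×24) = 10.7/161.3 = 0.06634 per s.

0.066 per s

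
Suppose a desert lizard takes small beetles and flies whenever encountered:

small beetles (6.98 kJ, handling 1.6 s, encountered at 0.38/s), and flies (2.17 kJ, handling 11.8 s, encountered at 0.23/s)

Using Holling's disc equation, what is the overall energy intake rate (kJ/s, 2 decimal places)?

0.73 kJ/s

Energy encountered per unit search time: 0.38×6.98 + 0.23×2.17 = 3.151 kJ/s.
Handling time per unit search time: 0.38×1.6 + 0.23×11.8 = 3.322.
Rate = 3.151/(1 + 3.322) = 0.7292 kJ/s.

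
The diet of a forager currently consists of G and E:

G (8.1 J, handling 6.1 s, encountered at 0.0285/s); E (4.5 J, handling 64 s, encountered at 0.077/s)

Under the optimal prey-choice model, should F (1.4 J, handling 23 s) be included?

No

On G and E alone, R = ΣλE/(1+Σλh) = 0.5774/6.102 = 0.09462 J/s.
F: E/h = 1.4/23 = 0.06087 J/s.
0.06087 < 0.09462, so adding F would lower the average — exclude it.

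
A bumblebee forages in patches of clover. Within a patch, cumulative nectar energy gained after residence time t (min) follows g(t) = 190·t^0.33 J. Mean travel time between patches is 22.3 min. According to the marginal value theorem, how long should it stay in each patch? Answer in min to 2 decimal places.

10.98 min

By the marginal value theorem, leave when the instantaneous gain rate g'(t) equals the habitat-wide average g(t)/(T + t).
g'(t) = 0.33·190·t^-0.67. Setting 0.33·190·t^-0.67 = 190·t^0.33/(22.3+t) gives 0.33(22.3+t) = t, so 0.67·t = 0.33×22.3.
t* = 0.33×22.3/0.67 = 10.98 min.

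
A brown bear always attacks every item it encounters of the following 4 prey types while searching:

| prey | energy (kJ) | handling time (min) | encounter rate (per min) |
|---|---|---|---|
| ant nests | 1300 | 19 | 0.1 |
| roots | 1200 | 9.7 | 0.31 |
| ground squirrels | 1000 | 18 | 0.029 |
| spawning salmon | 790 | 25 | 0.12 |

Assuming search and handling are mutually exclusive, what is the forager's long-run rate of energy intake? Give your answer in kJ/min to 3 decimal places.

R = Σλ_iE_i / (1 + Σλ_ih_i)
Numerator: 0.1×1300 + 0.31×1200 + 0.029×1000 + 0.12×790 = 625.8
Denominator: 1 + 0.1×19 + 0.31×9.7 + 0.029×18 + 0.12×25 = 9.429
R = 625.8/9.429 = 66.37 kJ/min

66.370 kJ/min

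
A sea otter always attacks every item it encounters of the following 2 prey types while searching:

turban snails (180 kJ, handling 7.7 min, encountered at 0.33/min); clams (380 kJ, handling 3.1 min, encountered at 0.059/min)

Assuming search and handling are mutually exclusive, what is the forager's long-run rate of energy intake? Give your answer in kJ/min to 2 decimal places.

Energy encountered per unit search time: 0.33×180 + 0.059×380 = 81.82 kJ/min.
Handling time per unit search time: 0.33×7.7 + 0.059×3.1 = 2.724.
Rate = 81.82/(1 + 2.724) = 21.97 kJ/min.

21.97 kJ/min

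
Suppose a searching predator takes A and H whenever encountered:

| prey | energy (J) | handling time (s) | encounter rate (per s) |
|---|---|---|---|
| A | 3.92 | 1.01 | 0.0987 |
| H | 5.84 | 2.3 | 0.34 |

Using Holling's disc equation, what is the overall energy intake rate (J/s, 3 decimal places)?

R = Σλ_iE_i / (1 + Σλ_ih_i)
Numerator: 0.0987×3.92 + 0.34×5.84 = 2.373
Denominator: 1 + 0.0987×1.01 + 0.34×2.3 = 1.882
R = 2.373/1.882 = 1.261 J/s

1.261 J/s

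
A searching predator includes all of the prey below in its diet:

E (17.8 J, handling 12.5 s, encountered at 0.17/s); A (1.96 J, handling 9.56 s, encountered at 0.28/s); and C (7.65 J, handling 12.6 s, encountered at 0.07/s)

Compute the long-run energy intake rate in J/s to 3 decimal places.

0.615 J/s

R = (0.17×17.8 + 0.28×1.96 + 0.07×7.65) / (1 + 0.17×12.5 + 0.28×9.56 + 0.07×12.6) = 4.11/6.684 = 0.615 J/s.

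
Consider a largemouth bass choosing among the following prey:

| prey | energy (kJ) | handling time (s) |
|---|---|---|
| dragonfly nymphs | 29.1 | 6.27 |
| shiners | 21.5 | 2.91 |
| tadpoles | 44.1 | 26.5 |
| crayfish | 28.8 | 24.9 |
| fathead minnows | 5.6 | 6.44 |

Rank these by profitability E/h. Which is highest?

In descending order of E/h:
shiners: 21.5/2.91 = 7.39 kJ/s
dragonfly nymphs: 29.1/6.27 = 4.64 kJ/s
tadpoles: 44.1/26.5 = 1.66 kJ/s
crayfish: 28.8/24.9 = 1.16 kJ/s
fathead minnows: 5.6/6.44 = 0.87 kJ/s

shiners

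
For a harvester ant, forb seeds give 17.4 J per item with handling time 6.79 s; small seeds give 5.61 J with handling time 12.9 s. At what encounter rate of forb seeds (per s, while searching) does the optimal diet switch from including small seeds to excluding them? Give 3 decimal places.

Drop small seeds once their profitability E₂/h₂ falls below the rate achievable on forb seeds alone: E₂/h₂ = λE₁/(1 + λh₁).
Solve for λ: λE₁h₂ = E₂(1 + λh₁) → λ(E₁h₂ − E₂h₁) = E₂ → λ = E₂/(E₁h₂ − E₂h₁).
λ = 5.61/(17.4×12.9 − 5.61×6.79) = 5.61/186.4 = 0.0301 per s.

0.030 per s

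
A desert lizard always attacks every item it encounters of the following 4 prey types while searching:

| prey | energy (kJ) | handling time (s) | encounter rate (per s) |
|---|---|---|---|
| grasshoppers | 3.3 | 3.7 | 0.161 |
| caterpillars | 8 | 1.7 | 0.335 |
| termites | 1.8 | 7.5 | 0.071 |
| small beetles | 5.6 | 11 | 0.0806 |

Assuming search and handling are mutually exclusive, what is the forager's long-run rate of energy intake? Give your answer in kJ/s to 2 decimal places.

Energy encountered per unit search time: 0.161×3.3 + 0.335×8 + 0.071×1.8 + 0.0806×5.6 = 3.79 kJ/s.
Handling time per unit search time: 0.161×3.7 + 0.335×1.7 + 0.071×7.5 + 0.0806×11 = 2.584.
Rate = 3.79/(1 + 2.584) = 1.058 kJ/s.

1.06 kJ/s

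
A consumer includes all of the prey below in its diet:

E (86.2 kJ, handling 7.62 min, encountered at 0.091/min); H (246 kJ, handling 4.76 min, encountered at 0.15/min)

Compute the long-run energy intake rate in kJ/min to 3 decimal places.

R = Σλ_iE_i / (1 + Σλ_ih_i)
Numerator: 0.091×86.2 + 0.15×246 = 44.74
Denominator: 1 + 0.091×7.62 + 0.15×4.76 = 2.407
R = 44.74/2.407 = 18.59 kJ/min

18.586 kJ/min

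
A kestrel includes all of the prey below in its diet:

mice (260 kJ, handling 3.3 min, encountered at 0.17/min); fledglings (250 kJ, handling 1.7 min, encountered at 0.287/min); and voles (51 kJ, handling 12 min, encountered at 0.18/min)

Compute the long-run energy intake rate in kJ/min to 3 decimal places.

29.730 kJ/min

Energy encountered per unit search time: 0.17×260 + 0.287×250 + 0.18×51 = 125.1 kJ/min.
Handling time per unit search time: 0.17×3.3 + 0.287×1.7 + 0.18×12 = 3.209.
Rate = 125.1/(1 + 3.209) = 29.73 kJ/min.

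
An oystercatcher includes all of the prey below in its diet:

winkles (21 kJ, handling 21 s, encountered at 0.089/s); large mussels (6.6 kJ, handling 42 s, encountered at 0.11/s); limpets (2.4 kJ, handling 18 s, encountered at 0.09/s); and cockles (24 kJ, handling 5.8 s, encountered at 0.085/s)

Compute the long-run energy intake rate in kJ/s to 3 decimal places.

R = (0.089×21 + 0.11×6.6 + 0.09×2.4 + 0.085×24) / (1 + 0.089×21 + 0.11×42 + 0.09×18 + 0.085×5.8) = 4.851/9.602 = 0.5052 kJ/s.

0.505 kJ/s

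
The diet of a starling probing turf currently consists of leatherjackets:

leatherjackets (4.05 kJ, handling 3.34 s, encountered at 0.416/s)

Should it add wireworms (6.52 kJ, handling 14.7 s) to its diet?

No

Current rate: (0.416×4.05)/(1 + 0.416×3.34) = 0.7051 kJ/s.
Profitability of wireworms: 6.52/14.7 = 0.4435 kJ/s.
Since 0.4435 < R, time spent handling wireworms is better spent searching.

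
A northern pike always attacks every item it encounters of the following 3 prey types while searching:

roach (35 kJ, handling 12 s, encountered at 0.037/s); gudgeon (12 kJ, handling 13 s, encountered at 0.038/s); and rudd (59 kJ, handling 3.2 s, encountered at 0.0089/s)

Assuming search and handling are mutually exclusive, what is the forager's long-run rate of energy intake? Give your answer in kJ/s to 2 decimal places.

R = Σλ_iE_i / (1 + Σλ_ih_i)
Numerator: 0.037×35 + 0.038×12 + 0.0089×59 = 2.276
Denominator: 1 + 0.037×12 + 0.038×13 + 0.0089×3.2 = 1.966
R = 2.276/1.966 = 1.157 kJ/s

1.16 kJ/s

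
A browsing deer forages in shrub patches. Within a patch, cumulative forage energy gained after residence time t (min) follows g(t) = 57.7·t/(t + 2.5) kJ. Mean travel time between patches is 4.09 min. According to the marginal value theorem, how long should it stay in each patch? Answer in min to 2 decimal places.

3.20 min

By the marginal value theorem, leave when the instantaneous gain rate g'(t) equals the habitat-wide average g(t)/(T + t).
g'(t) = 57.7·2.5/(t + 2.5)². Setting 57.7·2.5/(t+2.5)² = 57.7t/[(t+2.5)(4.09+t)] gives 2.5(4.09+t) = t(t+2.5), so t² = 2.5×4.09 = 10.22.
t* = √10.22 = 3.198 min.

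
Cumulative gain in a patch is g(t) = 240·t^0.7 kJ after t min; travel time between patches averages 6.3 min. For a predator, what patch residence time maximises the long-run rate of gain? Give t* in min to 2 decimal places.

14.70 min

By the marginal value theorem, leave when the instantaneous gain rate g'(t) equals the habitat-wide average g(t)/(T + t).
g'(t) = 0.7·240·t^-0.3. Setting 0.7·240·t^-0.3 = 240·t^0.7/(6.3+t) gives 0.7(6.3+t) = t, so 0.30·t = 0.7×6.3.
t* = 0.7×6.3/0.30 = 14.7 min.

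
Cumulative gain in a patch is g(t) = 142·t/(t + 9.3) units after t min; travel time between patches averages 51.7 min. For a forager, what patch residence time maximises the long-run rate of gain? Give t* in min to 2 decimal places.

21.93 min

Maximise g(t)/(T+t): set derivative to zero → g'(t)(T+t) = g(t).
g'(t) = 142·9.3/(t + 9.3)². Setting 142·9.3/(t+9.3)² = 142t/[(t+9.3)(51.7+t)] gives 9.3(51.7+t) = t(t+9.3), so t² = 9.3×51.7 = 480.8.
t* = √480.8 = 21.93 min.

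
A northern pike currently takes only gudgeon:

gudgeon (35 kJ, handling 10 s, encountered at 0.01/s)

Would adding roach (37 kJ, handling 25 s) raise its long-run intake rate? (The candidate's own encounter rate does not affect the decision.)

Intake rate on the current diet: R = (0.01×35) / (1 + 0.01×10) = 0.35/1.1 = 0.3182 kJ/s.
Profitability of roach: 37/25 = 1.48 kJ/s.
Since 1.48 > R, including roach increases the long-run rate.

Yes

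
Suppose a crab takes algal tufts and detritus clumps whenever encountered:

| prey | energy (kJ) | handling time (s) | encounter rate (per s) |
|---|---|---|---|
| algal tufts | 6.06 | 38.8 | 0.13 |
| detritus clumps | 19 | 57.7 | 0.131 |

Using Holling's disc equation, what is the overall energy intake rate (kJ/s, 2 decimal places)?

Energy encountered per unit search time: 0.13×6.06 + 0.131×19 = 3.277 kJ/s.
Handling time per unit search time: 0.13×38.8 + 0.131×57.7 = 12.6.
Rate = 3.277/(1 + 12.6) = 0.2409 kJ/s.

0.24 kJ/s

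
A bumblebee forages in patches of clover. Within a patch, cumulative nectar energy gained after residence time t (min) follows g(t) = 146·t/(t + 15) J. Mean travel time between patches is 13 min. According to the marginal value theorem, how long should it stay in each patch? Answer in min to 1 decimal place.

By the marginal value theorem, leave when the instantaneous gain rate g'(t) equals the habitat-wide average g(t)/(T + t).
g'(t) = 146·15/(t + 15)². Setting 146·15/(t+15)² = 146t/[(t+15)(13+t)] gives 15(13+t) = t(t+15), so t² = 15×13 = 195.
t* = √195 = 13.96 min.

14.0 min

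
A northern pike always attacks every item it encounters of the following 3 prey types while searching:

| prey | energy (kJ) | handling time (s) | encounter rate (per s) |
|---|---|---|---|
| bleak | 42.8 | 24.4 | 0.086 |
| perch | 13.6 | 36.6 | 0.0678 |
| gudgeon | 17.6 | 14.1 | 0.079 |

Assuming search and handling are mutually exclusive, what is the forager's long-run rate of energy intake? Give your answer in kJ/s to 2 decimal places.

0.90 kJ/s

Energy encountered per unit search time: 0.086×42.8 + 0.0678×13.6 + 0.079×17.6 = 5.993 kJ/s.
Handling time per unit search time: 0.086×24.4 + 0.0678×36.6 + 0.079×14.1 = 5.694.
Rate = 5.993/(1 + 5.694) = 0.8954 kJ/s.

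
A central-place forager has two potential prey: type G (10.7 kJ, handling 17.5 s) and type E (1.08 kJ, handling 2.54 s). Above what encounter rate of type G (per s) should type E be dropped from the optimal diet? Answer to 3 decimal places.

0.130 per s

At the threshold, the rate on type G alone equals the profitability of type E: λ·10.7/(1 + λ·17.5) = 1.08/2.54 = 0.4252.
Rearranging, λ(10.7 − 0.4252×17.5) = 0.4252, so λ = 0.4252/3.259 = 0.1305 per s.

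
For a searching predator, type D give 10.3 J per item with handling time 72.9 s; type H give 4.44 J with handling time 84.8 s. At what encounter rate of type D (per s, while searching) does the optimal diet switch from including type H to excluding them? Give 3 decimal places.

At the threshold, the rate on type D alone equals the profitability of type H: λ·10.3/(1 + λ·72.9) = 4.44/84.8 = 0.05236.
Rearranging, λ(10.3 − 0.05236×72.9) = 0.05236, so λ = 0.05236/6.483 = 0.008076 per s.

0.008 per s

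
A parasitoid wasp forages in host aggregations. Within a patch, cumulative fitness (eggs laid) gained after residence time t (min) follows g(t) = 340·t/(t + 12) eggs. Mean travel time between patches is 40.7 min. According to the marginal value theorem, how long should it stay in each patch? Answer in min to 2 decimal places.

22.10 min

Optimal t* satisfies g'(t*) = g(t*)/(T + t*).
g'(t) = 340·12/(t + 12)². Setting 340·12/(t+12)² = 340t/[(t+12)(40.7+t)] gives 12(40.7+t) = t(t+12), so t² = 12×40.7 = 488.4.
t* = √488.4 = 22.1 min.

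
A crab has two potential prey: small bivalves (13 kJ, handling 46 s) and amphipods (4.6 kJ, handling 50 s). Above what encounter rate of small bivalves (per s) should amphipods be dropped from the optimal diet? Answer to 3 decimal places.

The zero-one rule: include amphipods iff E₂/h₂ > λE₁/(1+λh₁). Equality gives the switch point.
λE₁h₂ = E₂ + λE₂h₁ ⇒ λ = E₂/(E₁h₂ − E₂h₁) = 4.6/(650 − 211.6) = 0.01049 per s.

0.010 per s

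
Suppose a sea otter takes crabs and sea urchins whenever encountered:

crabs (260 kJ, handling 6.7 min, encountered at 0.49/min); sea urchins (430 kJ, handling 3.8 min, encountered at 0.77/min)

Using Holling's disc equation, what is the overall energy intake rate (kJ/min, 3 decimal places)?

63.601 kJ/min

R = Σλ_iE_i / (1 + Σλ_ih_i)
Numerator: 0.49×260 + 0.77×430 = 458.5
Denominator: 1 + 0.49×6.7 + 0.77×3.8 = 7.209
R = 458.5/7.209 = 63.6 kJ/min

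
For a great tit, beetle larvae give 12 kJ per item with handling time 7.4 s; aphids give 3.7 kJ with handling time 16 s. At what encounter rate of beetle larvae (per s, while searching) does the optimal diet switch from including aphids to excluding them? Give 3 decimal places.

At the threshold, the rate on beetle larvae alone equals the profitability of aphids: λ·12/(1 + λ·7.4) = 3.7/16 = 0.2313.
Rearranging, λ(12 − 0.2313×7.4) = 0.2313, so λ = 0.2313/10.29 = 0.02248 per s.

0.022 per s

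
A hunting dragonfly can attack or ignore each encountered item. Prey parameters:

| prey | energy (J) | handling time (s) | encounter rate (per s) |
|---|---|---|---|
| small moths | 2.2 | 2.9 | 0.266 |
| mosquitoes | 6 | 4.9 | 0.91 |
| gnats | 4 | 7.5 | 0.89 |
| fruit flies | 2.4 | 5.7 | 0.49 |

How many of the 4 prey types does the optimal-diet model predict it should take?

E/h in descending order: mosquitoes 1.22, small moths 0.759, gnats 0.533, fruit flies 0.421 J/s. The optimal diet is the largest prefix of this list for which every included type satisfies E_i/h_i > R on the types above it.
Rate on top 1: 1. small moths: 0.759 < 1 → exclude; stop.
Optimal diet: mosquitoes — 1 of 4 types.

1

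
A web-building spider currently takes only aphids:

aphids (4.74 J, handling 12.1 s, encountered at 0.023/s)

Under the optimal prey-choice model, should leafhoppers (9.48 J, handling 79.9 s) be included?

Yes

On aphids alone, R = ΣλE/(1+Σλh) = 0.109/1.278 = 0.08529 J/s.
leafhoppers: E/h = 9.48/79.9 = 0.1186 J/s.
0.1186 > 0.08529, so adding leafhoppers raises the average — include it.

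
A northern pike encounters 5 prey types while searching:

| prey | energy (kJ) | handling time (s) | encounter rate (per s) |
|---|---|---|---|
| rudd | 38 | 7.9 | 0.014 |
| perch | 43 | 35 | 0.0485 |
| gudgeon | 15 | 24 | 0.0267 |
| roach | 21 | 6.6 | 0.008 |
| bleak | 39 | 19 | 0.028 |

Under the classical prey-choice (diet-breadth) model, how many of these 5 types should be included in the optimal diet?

4

Profitabilities (E/h, kJ/s): rudd 4.81, roach 3.18, bleak 2.05, perch 1.23, gudgeon 0.625. Add prey in this order while the next type's profitability exceeds the intake rate on those already taken.
Rate on top 1: 0.479. roach: 3.18 > 0.479 → include.
Rate on top 2: 0.6017. bleak: 2.05 > 0.6017 → include.
Rate on top 3: 1.057. perch: 1.23 > 1.057 → include.
Rate on top 4: 1.143. gudgeon: 0.625 < 1.143 → exclude; stop.
Optimal diet: rudd, roach, bleak, perch — 4 of 5 types.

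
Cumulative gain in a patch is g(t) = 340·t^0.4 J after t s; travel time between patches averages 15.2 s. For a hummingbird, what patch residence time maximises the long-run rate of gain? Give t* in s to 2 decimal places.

Optimal t* satisfies g'(t*) = g(t*)/(T + t*).
g'(t) = 0.4·340·t^-0.6. Setting 0.4·340·t^-0.6 = 340·t^0.4/(15.2+t) gives 0.4(15.2+t) = t, so 0.60·t = 0.4×15.2.
t* = 0.4×15.2/0.60 = 10.13 s.

10.13 s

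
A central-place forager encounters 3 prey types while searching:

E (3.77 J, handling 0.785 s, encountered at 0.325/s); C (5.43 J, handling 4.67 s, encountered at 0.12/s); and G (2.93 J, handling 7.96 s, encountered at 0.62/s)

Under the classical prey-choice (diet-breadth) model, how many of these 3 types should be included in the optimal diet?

E/h in descending order: E 4.8, C 1.16, G 0.368 J/s. The optimal diet is the largest prefix of this list for which every included type satisfies E_i/h_i > R on the types above it.
Rate on top 1: 0.9762. C: 1.16 > 0.9762 → include.
Rate on top 2: 1.034. G: 0.368 < 1.034 → exclude; stop.
Optimal diet: E, C — 2 of 3 types.

2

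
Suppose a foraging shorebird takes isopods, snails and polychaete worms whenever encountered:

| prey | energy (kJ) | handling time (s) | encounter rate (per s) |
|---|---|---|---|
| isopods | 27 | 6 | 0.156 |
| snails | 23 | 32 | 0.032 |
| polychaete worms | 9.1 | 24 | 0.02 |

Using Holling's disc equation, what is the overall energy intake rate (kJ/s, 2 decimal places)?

Energy encountered per unit search time: 0.156×27 + 0.032×23 + 0.02×9.1 = 5.13 kJ/s.
Handling time per unit search time: 0.156×6 + 0.032×32 + 0.02×24 = 2.44.
Rate = 5.13/(1 + 2.44) = 1.491 kJ/s.

1.49 kJ/s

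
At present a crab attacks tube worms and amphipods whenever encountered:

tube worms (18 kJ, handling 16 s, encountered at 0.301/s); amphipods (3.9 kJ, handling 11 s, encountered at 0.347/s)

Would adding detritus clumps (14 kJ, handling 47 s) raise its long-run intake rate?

Current rate: (0.301×18 + 0.347×3.9)/(1 + 0.301×16 + 0.347×11) = 0.7029 kJ/s.
detritus clumps: E/h = 14/47 = 0.2979 kJ/s.
0.2979 < 0.7029, so adding detritus clumps would lower the average — exclude it.

No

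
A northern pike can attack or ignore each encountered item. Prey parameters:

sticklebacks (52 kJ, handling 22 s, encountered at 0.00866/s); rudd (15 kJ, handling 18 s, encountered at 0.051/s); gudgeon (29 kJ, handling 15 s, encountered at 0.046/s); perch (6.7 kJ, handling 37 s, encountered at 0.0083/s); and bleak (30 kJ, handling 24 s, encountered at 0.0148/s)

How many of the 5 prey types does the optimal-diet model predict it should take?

3

Rank by E/h (kJ/s): sticklebacks 2.36, gudgeon 1.93, bleak 1.25, rudd 0.833, perch 0.181. Include each in turn until the next type's E/h falls below the running intake rate.
Rate on top 1: 0.3783. gudgeon: 1.93 > 0.3783 → include.
Rate on top 2: 0.9488. bleak: 1.25 > 0.9488 → include.
Rate on top 3: 0.9967. rudd: 0.833 < 0.9967 → exclude; stop.
Optimal diet: sticklebacks, gudgeon, bleak — 3 of 5 types.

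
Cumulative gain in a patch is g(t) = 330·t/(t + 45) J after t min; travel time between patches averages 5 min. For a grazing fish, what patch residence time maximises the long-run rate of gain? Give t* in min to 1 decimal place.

15.0 min

Optimal t* satisfies g'(t*) = g(t*)/(T + t*).
g'(t) = 330·45/(t + 45)². Setting 330·45/(t+45)² = 330t/[(t+45)(5+t)] gives 45(5+t) = t(t+45), so t² = 45×5 = 225.
t* = √225 = 15 min.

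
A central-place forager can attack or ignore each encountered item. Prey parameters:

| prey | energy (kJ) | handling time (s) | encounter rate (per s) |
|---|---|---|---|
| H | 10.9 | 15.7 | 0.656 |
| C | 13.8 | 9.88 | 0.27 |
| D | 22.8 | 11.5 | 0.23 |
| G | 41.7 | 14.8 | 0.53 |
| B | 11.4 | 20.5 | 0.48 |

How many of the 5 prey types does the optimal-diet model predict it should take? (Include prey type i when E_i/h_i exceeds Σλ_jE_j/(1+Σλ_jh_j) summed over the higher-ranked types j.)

1

Profitabilities (E/h, kJ/s): G 2.82, D 1.98, C 1.4, H 0.694, B 0.556. Add prey in this order while the next type's profitability exceeds the intake rate on those already taken.
Rate on top 1: 2.499. D: 1.98 < 2.499 → exclude; stop.
Optimal diet: G — 1 of 5 types.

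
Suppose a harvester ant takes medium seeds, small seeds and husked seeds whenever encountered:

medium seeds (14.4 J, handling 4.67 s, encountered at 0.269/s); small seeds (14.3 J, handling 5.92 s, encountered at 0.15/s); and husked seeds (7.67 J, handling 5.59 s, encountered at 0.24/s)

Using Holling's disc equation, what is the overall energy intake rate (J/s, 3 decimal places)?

Energy encountered per unit search time: 0.269×14.4 + 0.15×14.3 + 0.24×7.67 = 7.859 J/s.
Handling time per unit search time: 0.269×4.67 + 0.15×5.92 + 0.24×5.59 = 3.486.
Rate = 7.859/(1 + 3.486) = 1.752 J/s.

1.752 J/s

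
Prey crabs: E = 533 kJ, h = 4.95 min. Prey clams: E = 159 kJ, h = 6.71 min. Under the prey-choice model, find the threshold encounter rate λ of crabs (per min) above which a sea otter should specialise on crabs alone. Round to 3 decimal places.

Drop clams once their profitability E₂/h₂ falls below the rate achievable on crabs alone: E₂/h₂ = λE₁/(1 + λh₁).
Solve for λ: λE₁h₂ = E₂(1 + λh₁) → λ(E₁h₂ − E₂h₁) = E₂ → λ = E₂/(E₁h₂ − E₂h₁).
λ = 159/(533×6.71 − 159×4.95) = 159/2789 = 0.057 per min.

0.057 per min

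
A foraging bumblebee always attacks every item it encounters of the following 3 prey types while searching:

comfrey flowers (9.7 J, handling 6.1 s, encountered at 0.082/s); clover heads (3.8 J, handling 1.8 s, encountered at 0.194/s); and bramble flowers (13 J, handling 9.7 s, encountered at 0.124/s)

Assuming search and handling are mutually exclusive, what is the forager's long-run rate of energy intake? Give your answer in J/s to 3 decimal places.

1.030 J/s

R = (0.082×9.7 + 0.194×3.8 + 0.124×13) / (1 + 0.082×6.1 + 0.194×1.8 + 0.124×9.7) = 3.145/3.052 = 1.03 J/s.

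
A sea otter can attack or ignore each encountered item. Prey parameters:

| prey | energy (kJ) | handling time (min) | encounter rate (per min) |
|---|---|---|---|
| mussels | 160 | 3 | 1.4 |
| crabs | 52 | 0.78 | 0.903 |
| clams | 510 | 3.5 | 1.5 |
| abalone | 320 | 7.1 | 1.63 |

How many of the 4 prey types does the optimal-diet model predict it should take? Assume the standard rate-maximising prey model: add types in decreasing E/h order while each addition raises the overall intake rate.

Profitabilities (E/h, kJ/min): clams 146, crabs 66.7, mussels 53.3, abalone 45.1. Add prey in this order while the next type's profitability exceeds the intake rate on those already taken.
Rate on top 1: 122.4. crabs: 66.7 < 122.4 → exclude; stop.
Optimal diet: clams — 1 of 4 types.

1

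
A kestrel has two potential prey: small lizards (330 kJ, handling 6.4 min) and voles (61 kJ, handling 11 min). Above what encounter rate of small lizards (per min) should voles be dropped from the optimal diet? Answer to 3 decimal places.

0.019 per min

The zero-one rule: include voles iff E₂/h₂ > λE₁/(1+λh₁). Equality gives the switch point.
λE₁h₂ = E₂ + λE₂h₁ ⇒ λ = E₂/(E₁h₂ − E₂h₁) = 61/(3630 − 390.4) = 0.01883 per min.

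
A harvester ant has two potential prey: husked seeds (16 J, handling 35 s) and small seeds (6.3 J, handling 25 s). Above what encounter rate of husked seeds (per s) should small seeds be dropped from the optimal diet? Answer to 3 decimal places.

Drop small seeds once their profitability E₂/h₂ falls below the rate achievable on husked seeds alone: E₂/h₂ = λE₁/(1 + λh₁).
Solve for λ: λE₁h₂ = E₂(1 + λh₁) → λ(E₁h₂ − E₂h₁) = E₂ → λ = E₂/(E₁h₂ − E₂h₁).
λ = 6.3/(16×25 − 6.3×35) = 6.3/179.5 = 0.0351 per s.

0.035 per s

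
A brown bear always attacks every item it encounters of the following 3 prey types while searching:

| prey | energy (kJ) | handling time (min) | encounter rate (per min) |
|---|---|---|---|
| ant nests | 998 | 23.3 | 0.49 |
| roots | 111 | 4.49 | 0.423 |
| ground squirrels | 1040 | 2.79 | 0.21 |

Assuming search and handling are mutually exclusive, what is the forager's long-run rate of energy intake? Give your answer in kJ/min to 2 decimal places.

50.62 kJ/min

Energy encountered per unit search time: 0.49×998 + 0.423×111 + 0.21×1040 = 754.4 kJ/min.
Handling time per unit search time: 0.49×23.3 + 0.423×4.49 + 0.21×2.79 = 13.9.
Rate = 754.4/(1 + 13.9) = 50.62 kJ/min.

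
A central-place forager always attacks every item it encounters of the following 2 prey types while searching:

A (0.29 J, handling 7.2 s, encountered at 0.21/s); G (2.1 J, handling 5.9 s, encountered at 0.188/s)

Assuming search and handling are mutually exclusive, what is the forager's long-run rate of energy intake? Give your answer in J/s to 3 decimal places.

0.126 J/s

Energy encountered per unit search time: 0.21×0.29 + 0.188×2.1 = 0.4557 J/s.
Handling time per unit search time: 0.21×7.2 + 0.188×5.9 = 2.621.
Rate = 0.4557/(1 + 2.621) = 0.1258 J/s.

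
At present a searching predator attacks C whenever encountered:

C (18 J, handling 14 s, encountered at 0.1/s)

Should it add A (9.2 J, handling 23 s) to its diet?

Intake rate on the current diet: R = (0.1×18) / (1 + 0.1×14) = 1.8/2.4 = 0.75 J/s.
A: E/h = 9.2/23 = 0.4 J/s.
Since 0.4 < R, time spent handling A is better spent searching.

No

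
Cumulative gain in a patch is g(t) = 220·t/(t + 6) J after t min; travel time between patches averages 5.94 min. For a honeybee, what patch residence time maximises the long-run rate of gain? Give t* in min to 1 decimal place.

By the marginal value theorem, leave when the instantaneous gain rate g'(t) equals the habitat-wide average g(t)/(T + t).
g'(t) = 220·6/(t + 6)². Setting 220·6/(t+6)² = 220t/[(t+6)(5.94+t)] gives 6(5.94+t) = t(t+6), so t² = 6×5.94 = 35.64.
t* = √35.64 = 5.97 min.

6.0 min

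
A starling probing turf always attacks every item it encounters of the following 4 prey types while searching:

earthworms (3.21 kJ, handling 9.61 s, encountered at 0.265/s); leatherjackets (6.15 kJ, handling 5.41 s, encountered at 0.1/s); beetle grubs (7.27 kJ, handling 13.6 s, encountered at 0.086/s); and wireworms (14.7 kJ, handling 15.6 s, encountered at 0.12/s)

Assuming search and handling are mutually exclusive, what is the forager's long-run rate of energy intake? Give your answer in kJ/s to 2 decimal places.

0.54 kJ/s

R = Σλ_iE_i / (1 + Σλ_ih_i)
Numerator: 0.265×3.21 + 0.1×6.15 + 0.086×7.27 + 0.12×14.7 = 3.855
Denominator: 1 + 0.265×9.61 + 0.1×5.41 + 0.086×13.6 + 0.12×15.6 = 7.129
R = 3.855/7.129 = 0.5407 kJ/s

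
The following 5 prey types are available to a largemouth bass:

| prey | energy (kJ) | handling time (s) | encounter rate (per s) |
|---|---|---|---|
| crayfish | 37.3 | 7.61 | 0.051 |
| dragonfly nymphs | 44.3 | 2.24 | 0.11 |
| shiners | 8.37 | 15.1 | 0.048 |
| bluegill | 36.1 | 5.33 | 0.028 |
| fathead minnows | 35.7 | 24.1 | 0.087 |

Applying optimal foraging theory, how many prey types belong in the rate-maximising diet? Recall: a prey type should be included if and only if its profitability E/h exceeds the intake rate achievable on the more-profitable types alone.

3

E/h in descending order: dragonfly nymphs 19.8, bluegill 6.77, crayfish 4.9, fathead minnows 1.48, shiners 0.554 kJ/s. The optimal diet is the largest prefix of this list for which every included type satisfies E_i/h_i > R on the types above it.
Rate on top 1: 3.91. bluegill: 6.77 > 3.91 → include.
Rate on top 2: 4.216. crayfish: 4.9 > 4.216 → include.
Rate on top 3: 4.365. fathead minnows: 1.48 < 4.365 → exclude; stop.
Optimal diet: dragonfly nymphs, bluegill, crayfish — 3 of 5 types.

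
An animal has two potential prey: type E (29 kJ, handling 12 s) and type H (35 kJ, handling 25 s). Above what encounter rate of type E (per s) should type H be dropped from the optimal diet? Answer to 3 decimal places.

The zero-one rule: include type H iff E₂/h₂ > λE₁/(1+λh₁). Equality gives the switch point.
λE₁h₂ = E₂ + λE₂h₁ ⇒ λ = E₂/(E₁h₂ − E₂h₁) = 35/(725 − 420) = 0.1148 per s.

0.115 per s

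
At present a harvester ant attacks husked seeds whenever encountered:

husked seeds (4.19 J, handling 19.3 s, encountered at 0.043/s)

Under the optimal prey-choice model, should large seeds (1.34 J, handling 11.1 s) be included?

Current rate: (0.043×4.19)/(1 + 0.043×19.3) = 0.09846 J/s.
large seeds: E/h = 1.34/11.1 = 0.1207 J/s.
0.1207 > 0.09846, so adding large seeds raises the average — include it.

Yes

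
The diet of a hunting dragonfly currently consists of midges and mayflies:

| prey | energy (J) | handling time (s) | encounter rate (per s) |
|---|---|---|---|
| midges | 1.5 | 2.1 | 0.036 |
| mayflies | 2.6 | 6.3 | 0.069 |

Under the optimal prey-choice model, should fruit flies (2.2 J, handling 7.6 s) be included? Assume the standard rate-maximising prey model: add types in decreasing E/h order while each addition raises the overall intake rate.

Current rate: (0.036×1.5 + 0.069×2.6)/(1 + 0.036×2.1 + 0.069×6.3) = 0.1545 J/s.
fruit flies: E/h = 2.2/7.6 = 0.2895 J/s.
Since 0.2895 > R, including fruit flies increases the long-run rate.

Yes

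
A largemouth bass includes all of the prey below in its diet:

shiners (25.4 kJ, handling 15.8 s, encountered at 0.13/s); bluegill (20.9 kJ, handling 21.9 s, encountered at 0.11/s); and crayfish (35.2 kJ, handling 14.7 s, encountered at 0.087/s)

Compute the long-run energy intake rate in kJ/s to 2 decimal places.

Energy encountered per unit search time: 0.13×25.4 + 0.11×20.9 + 0.087×35.2 = 8.663 kJ/s.
Handling time per unit search time: 0.13×15.8 + 0.11×21.9 + 0.087×14.7 = 5.742.
Rate = 8.663/(1 + 5.742) = 1.285 kJ/s.

1.29 kJ/s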